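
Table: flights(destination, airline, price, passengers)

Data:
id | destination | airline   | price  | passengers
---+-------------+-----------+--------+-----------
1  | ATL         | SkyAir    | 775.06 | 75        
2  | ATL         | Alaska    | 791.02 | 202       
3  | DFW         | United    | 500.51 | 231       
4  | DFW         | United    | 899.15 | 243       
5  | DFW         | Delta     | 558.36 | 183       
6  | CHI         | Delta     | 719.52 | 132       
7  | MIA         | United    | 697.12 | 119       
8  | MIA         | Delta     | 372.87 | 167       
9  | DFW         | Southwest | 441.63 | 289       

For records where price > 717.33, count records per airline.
SELECT airline, COUNT(*)
FROM flights
WHERE price > 717.33
GROUP BY airline

Note: WHERE filters rows before grouping.

Result:
  Alaska: 1
  Delta: 1
  SkyAir: 1
  United: 1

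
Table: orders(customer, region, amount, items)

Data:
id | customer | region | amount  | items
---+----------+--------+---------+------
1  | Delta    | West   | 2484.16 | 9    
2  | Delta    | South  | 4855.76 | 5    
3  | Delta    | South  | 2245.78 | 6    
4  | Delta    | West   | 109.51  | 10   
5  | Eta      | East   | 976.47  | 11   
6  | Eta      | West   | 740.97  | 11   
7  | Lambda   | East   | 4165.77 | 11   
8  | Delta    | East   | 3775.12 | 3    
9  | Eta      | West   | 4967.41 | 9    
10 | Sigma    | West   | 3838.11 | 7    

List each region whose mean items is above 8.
SELECT region, AVG(items)
FROM orders
GROUP BY region
HAVING AVG(items) > 8

Result:
  East: avg=8.33
  West: avg=9.20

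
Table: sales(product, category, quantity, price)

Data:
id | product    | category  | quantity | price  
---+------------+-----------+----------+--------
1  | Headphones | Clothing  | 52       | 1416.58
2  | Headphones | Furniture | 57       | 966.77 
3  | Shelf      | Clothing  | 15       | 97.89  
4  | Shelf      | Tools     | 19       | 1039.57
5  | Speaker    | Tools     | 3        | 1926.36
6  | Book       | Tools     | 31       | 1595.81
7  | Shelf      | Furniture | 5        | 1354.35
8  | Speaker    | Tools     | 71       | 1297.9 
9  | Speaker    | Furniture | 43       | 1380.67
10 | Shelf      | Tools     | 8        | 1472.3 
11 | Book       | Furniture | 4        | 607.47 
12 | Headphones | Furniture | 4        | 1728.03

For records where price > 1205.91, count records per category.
SELECT category, COUNT(*)
FROM sales
WHERE price > 1205.91
GROUP BY category

Note: WHERE filters rows before grouping.

Result:
  Clothing: 1
  Furniture: 3
  Tools: 4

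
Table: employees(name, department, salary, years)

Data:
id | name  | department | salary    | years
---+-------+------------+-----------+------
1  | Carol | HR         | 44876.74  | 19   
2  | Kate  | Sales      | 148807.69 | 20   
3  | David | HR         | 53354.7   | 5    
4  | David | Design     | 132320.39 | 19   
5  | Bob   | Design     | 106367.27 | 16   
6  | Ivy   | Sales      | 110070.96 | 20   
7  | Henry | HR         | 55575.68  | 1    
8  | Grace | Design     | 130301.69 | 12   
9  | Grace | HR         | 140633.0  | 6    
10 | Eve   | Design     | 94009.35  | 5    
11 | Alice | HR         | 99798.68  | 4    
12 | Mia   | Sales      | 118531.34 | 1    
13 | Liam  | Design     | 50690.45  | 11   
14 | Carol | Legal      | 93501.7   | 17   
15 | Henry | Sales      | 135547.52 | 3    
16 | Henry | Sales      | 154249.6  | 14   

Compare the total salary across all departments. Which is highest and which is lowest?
SELECT department, SUM(salary)
FROM employees
GROUP BY department
ORDER BY SUM(salary)

All groups:
  Legal: 93501.70
  HR: 394238.80
  Design: 513689.15
  Sales: 667207.11

Highest: Sales (667207.11)
Lowest: Legal (93501.70)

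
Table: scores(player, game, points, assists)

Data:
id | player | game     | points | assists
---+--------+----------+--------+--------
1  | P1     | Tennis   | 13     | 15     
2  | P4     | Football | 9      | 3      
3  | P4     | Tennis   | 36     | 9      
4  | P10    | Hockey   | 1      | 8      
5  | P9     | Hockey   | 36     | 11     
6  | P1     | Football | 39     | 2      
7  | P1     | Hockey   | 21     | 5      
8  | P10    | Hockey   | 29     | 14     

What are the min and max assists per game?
SELECT game, MIN(assists), MAX(assists)
FROM scores
GROUP BY game

Result:
  Football: min=2, max=3
  Hockey: min=5, max=14
  Tennis: min=9, max=15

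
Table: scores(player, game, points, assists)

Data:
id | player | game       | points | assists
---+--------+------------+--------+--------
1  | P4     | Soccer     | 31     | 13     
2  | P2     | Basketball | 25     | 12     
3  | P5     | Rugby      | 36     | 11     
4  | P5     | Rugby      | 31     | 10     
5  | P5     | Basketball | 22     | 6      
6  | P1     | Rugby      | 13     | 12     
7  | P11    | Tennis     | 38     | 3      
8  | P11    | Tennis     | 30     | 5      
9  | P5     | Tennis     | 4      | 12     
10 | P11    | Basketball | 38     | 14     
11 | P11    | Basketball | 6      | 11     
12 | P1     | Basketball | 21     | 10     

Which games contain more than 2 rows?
SELECT game, COUNT(*) as cnt
FROM scores
GROUP BY game
HAVING COUNT(*) > 2

Result:
  Basketball: 5
  Rugby: 3
  Tennis: 3

Note: HAVING filters groups after aggregation, WHERE filters rows before.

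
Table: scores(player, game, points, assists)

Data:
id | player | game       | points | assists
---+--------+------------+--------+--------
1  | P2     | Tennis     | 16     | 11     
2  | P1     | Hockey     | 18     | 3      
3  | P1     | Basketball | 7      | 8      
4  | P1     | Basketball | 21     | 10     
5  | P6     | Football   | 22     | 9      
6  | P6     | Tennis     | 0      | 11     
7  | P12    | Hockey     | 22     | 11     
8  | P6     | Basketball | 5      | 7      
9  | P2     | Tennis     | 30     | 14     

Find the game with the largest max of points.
SELECT game, MAX(points) as val
FROM scores
GROUP BY game
ORDER BY val DESC
LIMIT 1

Result: Tennis with max(points) = 30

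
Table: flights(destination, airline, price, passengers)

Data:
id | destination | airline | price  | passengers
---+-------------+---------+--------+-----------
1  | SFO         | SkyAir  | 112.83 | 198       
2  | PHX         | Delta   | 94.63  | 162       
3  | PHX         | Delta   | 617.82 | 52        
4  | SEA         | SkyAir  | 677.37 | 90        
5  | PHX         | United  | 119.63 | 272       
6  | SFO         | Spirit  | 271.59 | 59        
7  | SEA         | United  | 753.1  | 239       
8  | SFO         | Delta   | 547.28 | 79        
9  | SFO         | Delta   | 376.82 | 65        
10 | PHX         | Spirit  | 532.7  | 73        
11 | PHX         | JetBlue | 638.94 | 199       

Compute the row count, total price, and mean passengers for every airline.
SELECT airline,
       COUNT(*) as cnt,
       SUM(price) as total_price,
       AVG(passengers) as avg_passengers
FROM flights
GROUP BY airline

Result:
  Delta: 4 records, 1636.55 total price, 89.50 avg passengers
  JetBlue: 1 records, 638.94 total price, 199.00 avg passengers
  SkyAir: 2 records, 790.20 total price, 144.00 avg passengers
  Spirit: 2 records, 804.29 total price, 66.00 avg passengers
  United: 2 records, 872.73 total price, 255.50 avg passengers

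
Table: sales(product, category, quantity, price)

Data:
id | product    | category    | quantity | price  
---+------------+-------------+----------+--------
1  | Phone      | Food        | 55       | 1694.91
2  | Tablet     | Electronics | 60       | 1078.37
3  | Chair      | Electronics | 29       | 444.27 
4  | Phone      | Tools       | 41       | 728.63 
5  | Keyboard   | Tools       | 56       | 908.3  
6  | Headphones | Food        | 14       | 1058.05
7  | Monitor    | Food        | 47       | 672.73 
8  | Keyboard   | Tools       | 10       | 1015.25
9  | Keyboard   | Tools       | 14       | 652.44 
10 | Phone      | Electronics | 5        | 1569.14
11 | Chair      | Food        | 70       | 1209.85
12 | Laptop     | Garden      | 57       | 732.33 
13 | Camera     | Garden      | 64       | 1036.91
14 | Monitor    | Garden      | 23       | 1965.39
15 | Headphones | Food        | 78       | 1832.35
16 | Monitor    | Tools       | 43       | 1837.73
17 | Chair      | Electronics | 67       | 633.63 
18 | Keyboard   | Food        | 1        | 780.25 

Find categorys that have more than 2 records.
SELECT category, COUNT(*) as cnt
FROM sales
GROUP BY category
HAVING COUNT(*) > 2

Result:
  Electronics: 4
  Food: 6
  Garden: 3
  Tools: 5

Note: HAVING filters groups after aggregation, WHERE filters rows before.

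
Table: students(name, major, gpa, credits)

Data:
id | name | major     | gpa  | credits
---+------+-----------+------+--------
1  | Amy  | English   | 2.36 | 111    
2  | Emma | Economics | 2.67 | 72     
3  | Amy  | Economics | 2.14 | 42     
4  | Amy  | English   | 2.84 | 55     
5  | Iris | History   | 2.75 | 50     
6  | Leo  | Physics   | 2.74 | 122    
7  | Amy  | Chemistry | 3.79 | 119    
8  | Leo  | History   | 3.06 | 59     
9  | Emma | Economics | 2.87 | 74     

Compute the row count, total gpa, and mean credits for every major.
SELECT major,
       COUNT(*) as cnt,
       SUM(gpa) as total_gpa,
       AVG(credits) as avg_credits
FROM students
GROUP BY major

Result:
  Chemistry: 1 records, 3.79 total gpa, 119.00 avg credits
  Economics: 3 records, 7.68 total gpa, 62.67 avg credits
  English: 2 records, 5.20 total gpa, 83.00 avg credits
  History: 2 records, 5.81 total gpa, 54.50 avg credits
  Physics: 1 records, 2.74 total gpa, 122.00 avg credits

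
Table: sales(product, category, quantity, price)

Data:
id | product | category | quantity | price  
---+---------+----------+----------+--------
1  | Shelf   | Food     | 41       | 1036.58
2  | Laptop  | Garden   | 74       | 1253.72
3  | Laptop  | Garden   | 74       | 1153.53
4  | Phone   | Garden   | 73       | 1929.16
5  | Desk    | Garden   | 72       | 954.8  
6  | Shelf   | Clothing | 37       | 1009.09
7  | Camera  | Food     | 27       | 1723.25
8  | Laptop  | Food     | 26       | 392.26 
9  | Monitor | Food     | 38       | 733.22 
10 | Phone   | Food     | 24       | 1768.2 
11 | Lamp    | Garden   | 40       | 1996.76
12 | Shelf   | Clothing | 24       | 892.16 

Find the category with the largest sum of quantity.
SELECT category, SUM(quantity) as val
FROM sales
GROUP BY category
ORDER BY val DESC
LIMIT 1

Result: Garden with sum(quantity) = 333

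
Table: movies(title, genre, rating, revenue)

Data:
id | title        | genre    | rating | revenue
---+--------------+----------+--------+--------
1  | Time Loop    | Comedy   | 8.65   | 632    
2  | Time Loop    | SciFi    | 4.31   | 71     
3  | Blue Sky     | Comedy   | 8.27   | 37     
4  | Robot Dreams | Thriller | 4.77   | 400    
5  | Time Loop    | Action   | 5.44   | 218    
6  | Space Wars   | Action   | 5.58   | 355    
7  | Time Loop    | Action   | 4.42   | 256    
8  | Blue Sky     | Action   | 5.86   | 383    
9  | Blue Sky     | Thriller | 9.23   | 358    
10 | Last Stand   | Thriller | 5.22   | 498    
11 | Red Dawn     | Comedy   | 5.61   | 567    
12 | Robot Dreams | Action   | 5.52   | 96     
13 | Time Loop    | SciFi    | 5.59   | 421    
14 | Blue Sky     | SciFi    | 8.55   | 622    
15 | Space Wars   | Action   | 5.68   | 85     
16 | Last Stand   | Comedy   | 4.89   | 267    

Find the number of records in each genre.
SELECT genre, COUNT(*) as count
FROM movies
GROUP BY genre

Result:
  Action: 6
  Comedy: 4
  SciFi: 3
  Thriller: 3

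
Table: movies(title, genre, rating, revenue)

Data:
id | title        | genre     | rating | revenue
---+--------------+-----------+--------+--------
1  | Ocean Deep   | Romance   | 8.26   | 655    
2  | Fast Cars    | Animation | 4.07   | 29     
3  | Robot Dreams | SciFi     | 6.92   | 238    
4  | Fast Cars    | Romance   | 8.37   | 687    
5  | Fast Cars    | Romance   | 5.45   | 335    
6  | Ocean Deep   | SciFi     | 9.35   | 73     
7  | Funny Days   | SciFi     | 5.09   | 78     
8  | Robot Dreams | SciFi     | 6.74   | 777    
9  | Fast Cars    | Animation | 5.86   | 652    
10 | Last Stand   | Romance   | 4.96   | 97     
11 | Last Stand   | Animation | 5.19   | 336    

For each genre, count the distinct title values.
SELECT genre, COUNT(DISTINCT title)
FROM movies
GROUP BY genre

Result:
  Animation: 2 distinct
  Romance: 3 distinct
  SciFi: 3 distinct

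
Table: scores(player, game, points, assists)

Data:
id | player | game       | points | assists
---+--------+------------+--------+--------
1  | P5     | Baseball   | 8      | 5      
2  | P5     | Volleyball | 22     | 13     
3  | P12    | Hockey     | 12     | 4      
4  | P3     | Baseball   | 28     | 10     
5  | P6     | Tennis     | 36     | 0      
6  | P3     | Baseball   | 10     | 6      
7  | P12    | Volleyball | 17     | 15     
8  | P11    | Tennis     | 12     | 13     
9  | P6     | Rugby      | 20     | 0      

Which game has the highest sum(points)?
SELECT game, SUM(points) as val
FROM scores
GROUP BY game
ORDER BY val DESC
LIMIT 1

Result: Tennis with sum(points) = 48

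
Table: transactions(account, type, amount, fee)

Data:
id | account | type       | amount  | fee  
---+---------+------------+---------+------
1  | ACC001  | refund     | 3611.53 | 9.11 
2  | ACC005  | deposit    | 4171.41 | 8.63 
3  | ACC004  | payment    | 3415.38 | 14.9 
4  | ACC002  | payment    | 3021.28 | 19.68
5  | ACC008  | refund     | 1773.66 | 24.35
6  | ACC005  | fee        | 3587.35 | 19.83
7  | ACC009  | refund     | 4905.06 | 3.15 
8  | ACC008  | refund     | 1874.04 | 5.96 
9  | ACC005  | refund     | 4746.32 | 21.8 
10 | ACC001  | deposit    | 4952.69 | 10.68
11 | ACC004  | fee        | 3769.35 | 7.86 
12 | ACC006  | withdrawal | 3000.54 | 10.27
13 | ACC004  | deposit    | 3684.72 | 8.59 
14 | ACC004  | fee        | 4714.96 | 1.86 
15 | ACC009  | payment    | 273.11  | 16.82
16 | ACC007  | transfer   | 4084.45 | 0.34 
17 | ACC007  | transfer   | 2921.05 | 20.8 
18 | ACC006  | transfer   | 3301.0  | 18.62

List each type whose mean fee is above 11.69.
SELECT type, AVG(fee)
FROM transactions
GROUP BY type
HAVING AVG(fee) > 11.69

Result:
  payment: avg=17.13
  refund: avg=12.87
  transfer: avg=13.25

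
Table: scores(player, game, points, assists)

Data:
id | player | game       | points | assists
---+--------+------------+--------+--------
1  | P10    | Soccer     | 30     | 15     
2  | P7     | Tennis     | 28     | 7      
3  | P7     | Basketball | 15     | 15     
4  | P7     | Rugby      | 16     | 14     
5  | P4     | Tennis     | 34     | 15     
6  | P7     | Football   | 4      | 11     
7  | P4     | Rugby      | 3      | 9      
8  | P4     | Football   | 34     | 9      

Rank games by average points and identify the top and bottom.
SELECT game, AVG(points)
FROM scores
GROUP BY game
ORDER BY AVG(points)

All groups:
  Rugby: 9.50
  Basketball: 15.00
  Football: 19.00
  Soccer: 30.00
  Tennis: 31.00

Highest: Tennis (31.00)
Lowest: Rugby (9.50)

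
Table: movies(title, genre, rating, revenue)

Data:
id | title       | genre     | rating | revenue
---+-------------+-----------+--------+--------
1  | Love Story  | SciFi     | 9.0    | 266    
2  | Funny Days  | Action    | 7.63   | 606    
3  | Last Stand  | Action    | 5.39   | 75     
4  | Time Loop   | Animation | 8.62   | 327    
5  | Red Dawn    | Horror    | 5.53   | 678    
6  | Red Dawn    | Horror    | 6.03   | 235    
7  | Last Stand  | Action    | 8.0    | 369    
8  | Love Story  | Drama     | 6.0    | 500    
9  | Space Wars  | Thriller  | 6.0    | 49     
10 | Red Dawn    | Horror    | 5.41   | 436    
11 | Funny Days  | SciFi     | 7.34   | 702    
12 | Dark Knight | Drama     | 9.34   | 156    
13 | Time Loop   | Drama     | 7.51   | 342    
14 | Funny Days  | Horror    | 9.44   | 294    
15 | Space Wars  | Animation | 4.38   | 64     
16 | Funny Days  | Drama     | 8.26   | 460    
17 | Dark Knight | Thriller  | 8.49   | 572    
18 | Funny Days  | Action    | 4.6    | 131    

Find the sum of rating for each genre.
SELECT genre, SUM(rating) as result
FROM movies
GROUP BY genre

Result:
  Action: 25.62
  Animation: 13.00
  Drama: 31.11
  Horror: 26.41
  SciFi: 16.34
  Thriller: 14.49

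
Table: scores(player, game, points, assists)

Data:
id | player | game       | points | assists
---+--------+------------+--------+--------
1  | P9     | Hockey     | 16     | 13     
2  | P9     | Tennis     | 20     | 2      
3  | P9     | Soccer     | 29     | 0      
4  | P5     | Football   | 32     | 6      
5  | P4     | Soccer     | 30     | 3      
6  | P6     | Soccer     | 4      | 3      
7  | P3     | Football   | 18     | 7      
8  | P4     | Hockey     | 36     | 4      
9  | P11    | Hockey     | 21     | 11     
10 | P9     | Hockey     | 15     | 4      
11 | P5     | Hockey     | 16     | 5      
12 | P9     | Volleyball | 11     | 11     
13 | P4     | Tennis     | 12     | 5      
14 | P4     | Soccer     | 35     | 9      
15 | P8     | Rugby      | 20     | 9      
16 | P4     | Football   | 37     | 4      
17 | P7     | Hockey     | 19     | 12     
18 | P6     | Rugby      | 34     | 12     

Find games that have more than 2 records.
SELECT game, COUNT(*) as cnt
FROM scores
GROUP BY game
HAVING COUNT(*) > 2

Result:
  Football: 3
  Hockey: 6
  Soccer: 4

Note: HAVING filters groups after aggregation, WHERE filters rows before.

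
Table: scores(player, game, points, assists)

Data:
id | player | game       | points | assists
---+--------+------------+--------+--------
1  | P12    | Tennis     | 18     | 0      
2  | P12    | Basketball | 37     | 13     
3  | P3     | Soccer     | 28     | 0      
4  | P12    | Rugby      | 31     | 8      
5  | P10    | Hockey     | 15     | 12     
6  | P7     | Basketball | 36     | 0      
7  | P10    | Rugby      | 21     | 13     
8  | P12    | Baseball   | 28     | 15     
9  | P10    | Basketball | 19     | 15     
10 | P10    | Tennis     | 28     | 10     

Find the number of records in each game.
SELECT game, COUNT(*) as count
FROM scores
GROUP BY game

Result:
  Baseball: 1
  Basketball: 3
  Hockey: 1
  Rugby: 2
  Soccer: 1
  Tennis: 2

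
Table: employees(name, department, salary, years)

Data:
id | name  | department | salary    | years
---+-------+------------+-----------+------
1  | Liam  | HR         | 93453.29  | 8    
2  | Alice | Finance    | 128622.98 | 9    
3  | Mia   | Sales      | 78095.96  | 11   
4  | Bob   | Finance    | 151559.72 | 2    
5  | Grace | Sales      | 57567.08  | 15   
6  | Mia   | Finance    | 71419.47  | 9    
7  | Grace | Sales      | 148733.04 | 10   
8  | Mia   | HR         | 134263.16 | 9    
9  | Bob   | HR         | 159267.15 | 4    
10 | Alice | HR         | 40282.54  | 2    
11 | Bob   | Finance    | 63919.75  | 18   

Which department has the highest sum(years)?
SELECT department, SUM(years) as val
FROM employees
GROUP BY department
ORDER BY val DESC
LIMIT 1

Result: Finance with sum(years) = 38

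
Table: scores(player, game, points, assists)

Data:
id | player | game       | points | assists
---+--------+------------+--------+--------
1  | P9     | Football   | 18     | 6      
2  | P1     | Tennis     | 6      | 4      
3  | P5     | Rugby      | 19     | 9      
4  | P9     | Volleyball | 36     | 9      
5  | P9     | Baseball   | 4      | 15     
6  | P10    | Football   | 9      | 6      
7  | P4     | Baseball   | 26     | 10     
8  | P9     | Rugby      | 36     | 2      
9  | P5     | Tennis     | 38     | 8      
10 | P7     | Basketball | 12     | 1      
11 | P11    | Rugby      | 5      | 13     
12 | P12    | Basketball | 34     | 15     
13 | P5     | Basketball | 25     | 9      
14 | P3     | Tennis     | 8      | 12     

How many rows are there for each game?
SELECT game, COUNT(*) as count
FROM scores
GROUP BY game

Result:
  Baseball: 2
  Basketball: 3
  Football: 2
  Rugby: 3
  Tennis: 3
  Volleyball: 1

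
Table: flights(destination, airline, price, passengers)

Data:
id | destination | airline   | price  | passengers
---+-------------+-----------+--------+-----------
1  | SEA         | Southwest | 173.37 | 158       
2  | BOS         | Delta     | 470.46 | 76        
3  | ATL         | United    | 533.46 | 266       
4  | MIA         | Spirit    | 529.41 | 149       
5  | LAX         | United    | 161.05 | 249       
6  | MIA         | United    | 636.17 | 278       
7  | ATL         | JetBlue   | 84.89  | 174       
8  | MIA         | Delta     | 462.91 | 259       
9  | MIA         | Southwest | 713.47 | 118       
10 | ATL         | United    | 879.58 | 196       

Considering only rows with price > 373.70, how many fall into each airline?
SELECT airline, COUNT(*)
FROM flights
WHERE price > 373.70
GROUP BY airline

Note: WHERE filters rows before grouping.

Result:
  Delta: 2
  Southwest: 1
  Spirit: 1
  United: 3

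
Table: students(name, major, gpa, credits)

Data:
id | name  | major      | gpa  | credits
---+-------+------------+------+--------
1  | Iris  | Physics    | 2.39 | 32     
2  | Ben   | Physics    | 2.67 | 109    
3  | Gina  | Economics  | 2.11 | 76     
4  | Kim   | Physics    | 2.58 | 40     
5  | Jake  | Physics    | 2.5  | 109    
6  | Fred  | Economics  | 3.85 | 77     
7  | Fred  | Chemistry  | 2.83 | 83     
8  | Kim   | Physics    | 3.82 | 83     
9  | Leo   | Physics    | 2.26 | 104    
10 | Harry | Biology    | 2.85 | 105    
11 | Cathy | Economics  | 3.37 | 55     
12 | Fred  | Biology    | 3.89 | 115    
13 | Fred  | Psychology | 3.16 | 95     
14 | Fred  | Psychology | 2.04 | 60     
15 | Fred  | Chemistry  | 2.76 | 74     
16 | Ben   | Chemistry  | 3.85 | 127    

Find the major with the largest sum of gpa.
SELECT major, SUM(gpa) as val
FROM students
GROUP BY major
ORDER BY val DESC
LIMIT 1

Result: Physics with sum(gpa) = 16.22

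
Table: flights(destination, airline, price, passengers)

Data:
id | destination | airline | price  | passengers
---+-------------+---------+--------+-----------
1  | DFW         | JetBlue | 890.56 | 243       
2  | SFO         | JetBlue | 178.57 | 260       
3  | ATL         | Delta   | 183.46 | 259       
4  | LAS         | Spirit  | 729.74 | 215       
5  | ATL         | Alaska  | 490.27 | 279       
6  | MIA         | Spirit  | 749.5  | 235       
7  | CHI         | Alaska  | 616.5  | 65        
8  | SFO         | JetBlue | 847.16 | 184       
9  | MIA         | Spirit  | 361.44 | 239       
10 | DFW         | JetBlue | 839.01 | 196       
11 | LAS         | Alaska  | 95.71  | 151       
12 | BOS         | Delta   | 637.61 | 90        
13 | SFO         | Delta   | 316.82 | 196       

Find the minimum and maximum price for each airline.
SELECT airline, MIN(price), MAX(price)
FROM flights
GROUP BY airline

Result:
  Alaska: min=95.71, max=616.50
  Delta: min=183.46, max=637.61
  JetBlue: min=178.57, max=890.56
  Spirit: min=361.44, max=749.50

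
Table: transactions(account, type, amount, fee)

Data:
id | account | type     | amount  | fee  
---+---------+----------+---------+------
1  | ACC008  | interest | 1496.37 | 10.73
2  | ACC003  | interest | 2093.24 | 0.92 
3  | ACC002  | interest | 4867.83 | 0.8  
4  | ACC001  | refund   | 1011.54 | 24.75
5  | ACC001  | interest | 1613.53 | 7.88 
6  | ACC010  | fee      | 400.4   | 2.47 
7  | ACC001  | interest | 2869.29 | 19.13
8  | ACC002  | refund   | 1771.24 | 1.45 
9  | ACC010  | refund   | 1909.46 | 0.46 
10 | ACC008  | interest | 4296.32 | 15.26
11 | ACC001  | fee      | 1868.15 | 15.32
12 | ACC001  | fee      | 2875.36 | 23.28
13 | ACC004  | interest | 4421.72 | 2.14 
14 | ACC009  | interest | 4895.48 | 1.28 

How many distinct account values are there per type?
SELECT type, COUNT(DISTINCT account)
FROM transactions
GROUP BY type

Result:
  fee: 2 distinct
  interest: 6 distinct
  refund: 3 distinct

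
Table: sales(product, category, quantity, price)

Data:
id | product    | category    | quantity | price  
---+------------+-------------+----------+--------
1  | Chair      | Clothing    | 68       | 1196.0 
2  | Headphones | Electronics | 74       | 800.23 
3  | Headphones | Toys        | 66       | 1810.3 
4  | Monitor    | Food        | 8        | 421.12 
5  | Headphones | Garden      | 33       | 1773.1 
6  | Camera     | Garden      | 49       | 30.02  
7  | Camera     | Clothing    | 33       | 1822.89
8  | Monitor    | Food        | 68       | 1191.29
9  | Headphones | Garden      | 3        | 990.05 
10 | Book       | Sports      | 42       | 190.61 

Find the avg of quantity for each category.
SELECT category, AVG(quantity) as result
FROM sales
GROUP BY category

Result:
  Clothing: 50.50
  Electronics: 74.00
  Food: 38.00
  Garden: 28.33
  Sports: 42.00
  Toys: 66.00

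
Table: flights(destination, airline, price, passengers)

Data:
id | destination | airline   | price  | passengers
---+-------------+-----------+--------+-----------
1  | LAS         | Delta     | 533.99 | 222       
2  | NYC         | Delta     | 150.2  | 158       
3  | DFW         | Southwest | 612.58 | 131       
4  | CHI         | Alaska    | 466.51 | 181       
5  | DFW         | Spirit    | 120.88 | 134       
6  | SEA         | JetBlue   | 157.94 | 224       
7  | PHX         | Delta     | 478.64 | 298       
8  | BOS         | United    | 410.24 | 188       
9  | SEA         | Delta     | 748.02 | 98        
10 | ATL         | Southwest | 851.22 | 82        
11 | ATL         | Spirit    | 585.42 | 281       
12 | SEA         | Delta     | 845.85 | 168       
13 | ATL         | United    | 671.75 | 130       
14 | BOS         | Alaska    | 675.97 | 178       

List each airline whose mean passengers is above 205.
SELECT airline, AVG(passengers)
FROM flights
GROUP BY airline
HAVING AVG(passengers) > 205

Result:
  JetBlue: avg=224.00
  Spirit: avg=207.50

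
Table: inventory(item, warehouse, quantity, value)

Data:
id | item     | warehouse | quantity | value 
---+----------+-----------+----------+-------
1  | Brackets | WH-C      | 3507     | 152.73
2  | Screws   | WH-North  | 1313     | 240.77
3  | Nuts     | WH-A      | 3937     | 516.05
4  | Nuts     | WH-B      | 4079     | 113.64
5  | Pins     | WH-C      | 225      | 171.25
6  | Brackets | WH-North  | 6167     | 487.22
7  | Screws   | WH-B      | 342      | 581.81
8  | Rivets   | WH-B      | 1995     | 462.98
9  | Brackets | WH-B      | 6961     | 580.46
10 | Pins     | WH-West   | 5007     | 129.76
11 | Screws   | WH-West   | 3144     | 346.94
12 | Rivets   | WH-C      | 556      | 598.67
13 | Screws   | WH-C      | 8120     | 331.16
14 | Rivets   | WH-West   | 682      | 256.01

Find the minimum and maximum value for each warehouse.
SELECT warehouse, MIN(value), MAX(value)
FROM inventory
GROUP BY warehouse

Result:
  WH-A: min=516.05, max=516.05
  WH-B: min=113.64, max=581.81
  WH-C: min=152.73, max=598.67
  WH-North: min=240.77, max=487.22
  WH-West: min=129.76, max=346.94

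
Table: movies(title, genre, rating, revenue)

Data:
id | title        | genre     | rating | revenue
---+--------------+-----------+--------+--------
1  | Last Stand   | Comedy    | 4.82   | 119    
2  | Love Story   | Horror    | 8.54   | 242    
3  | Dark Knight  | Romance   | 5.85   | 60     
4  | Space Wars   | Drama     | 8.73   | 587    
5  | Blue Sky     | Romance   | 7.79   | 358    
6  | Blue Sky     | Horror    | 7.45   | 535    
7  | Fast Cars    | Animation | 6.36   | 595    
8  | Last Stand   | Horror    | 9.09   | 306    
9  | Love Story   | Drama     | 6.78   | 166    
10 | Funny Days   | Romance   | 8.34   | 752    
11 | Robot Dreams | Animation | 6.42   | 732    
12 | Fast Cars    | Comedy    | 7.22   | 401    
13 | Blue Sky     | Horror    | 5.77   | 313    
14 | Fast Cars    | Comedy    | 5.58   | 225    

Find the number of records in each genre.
SELECT genre, COUNT(*) as count
FROM movies
GROUP BY genre

Result:
  Animation: 2
  Comedy: 3
  Drama: 2
  Horror: 4
  Romance: 3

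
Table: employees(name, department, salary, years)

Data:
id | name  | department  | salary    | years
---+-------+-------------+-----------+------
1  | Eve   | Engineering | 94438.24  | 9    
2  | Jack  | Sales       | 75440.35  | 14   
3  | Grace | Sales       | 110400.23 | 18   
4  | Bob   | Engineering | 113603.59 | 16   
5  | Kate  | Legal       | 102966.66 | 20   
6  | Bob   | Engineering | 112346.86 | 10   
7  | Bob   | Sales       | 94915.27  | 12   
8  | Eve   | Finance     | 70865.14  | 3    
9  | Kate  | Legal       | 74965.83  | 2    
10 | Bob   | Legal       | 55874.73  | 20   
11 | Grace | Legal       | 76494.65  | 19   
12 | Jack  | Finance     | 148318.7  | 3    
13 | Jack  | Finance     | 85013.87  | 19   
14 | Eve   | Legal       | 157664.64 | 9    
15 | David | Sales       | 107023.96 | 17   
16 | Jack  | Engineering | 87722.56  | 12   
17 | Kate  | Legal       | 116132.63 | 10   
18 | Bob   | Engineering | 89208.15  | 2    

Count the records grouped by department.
SELECT department, COUNT(*) as count
FROM employees
GROUP BY department

Result:
  Engineering: 5
  Finance: 3
  Legal: 6
  Sales: 4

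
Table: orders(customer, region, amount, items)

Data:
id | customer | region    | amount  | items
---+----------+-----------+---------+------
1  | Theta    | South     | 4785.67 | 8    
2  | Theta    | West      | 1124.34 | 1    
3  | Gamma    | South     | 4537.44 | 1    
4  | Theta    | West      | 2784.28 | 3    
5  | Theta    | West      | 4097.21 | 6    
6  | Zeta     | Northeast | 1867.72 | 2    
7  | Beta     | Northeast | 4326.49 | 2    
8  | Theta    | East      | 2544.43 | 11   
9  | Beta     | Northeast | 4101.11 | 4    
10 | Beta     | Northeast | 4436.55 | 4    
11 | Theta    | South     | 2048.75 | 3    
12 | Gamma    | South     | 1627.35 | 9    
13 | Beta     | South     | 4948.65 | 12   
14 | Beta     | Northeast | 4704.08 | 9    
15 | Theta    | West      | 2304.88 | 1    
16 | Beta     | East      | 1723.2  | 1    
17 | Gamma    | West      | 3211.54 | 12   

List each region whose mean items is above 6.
SELECT region, AVG(items)
FROM orders
GROUP BY region
HAVING AVG(items) > 6

Result:
  South: avg=6.60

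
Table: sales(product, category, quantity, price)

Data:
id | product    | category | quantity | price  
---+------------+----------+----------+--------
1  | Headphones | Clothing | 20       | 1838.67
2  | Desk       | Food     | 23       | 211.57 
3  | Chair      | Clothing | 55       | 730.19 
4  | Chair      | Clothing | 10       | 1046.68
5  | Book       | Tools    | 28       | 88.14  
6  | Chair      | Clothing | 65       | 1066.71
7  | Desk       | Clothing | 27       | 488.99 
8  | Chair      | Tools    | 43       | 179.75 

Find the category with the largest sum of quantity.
SELECT category, SUM(quantity) as val
FROM sales
GROUP BY category
ORDER BY val DESC
LIMIT 1

Result: Clothing with sum(quantity) = 177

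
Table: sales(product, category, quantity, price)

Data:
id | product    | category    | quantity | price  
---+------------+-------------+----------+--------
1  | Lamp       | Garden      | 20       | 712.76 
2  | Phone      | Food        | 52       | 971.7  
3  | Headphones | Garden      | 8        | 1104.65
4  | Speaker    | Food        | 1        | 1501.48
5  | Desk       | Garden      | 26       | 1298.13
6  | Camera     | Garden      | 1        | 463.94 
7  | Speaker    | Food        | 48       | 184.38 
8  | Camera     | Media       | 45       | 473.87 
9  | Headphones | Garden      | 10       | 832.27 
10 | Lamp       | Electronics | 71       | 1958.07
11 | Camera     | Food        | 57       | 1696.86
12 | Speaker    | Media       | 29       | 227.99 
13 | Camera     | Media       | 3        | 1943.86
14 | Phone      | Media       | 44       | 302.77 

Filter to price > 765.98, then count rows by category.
SELECT category, COUNT(*)
FROM sales
WHERE price > 765.98
GROUP BY category

Note: WHERE filters rows before grouping.

Result:
  Electronics: 1
  Food: 3
  Garden: 3
  Media: 1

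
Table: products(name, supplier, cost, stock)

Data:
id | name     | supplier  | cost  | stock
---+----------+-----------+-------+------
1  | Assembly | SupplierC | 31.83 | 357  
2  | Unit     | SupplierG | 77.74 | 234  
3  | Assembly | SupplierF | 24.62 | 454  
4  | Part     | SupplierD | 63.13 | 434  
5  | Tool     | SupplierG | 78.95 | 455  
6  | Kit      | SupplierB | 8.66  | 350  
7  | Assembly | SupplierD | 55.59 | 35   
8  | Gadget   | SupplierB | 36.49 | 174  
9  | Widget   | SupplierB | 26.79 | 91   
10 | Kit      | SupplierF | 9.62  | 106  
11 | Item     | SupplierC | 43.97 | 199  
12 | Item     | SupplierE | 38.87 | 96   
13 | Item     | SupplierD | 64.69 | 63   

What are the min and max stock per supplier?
SELECT supplier, MIN(stock), MAX(stock)
FROM products
GROUP BY supplier

Result:
  SupplierB: min=91, max=350
  SupplierC: min=199, max=357
  SupplierD: min=35, max=434
  SupplierE: min=96, max=96
  SupplierF: min=106, max=454
  SupplierG: min=234, max=455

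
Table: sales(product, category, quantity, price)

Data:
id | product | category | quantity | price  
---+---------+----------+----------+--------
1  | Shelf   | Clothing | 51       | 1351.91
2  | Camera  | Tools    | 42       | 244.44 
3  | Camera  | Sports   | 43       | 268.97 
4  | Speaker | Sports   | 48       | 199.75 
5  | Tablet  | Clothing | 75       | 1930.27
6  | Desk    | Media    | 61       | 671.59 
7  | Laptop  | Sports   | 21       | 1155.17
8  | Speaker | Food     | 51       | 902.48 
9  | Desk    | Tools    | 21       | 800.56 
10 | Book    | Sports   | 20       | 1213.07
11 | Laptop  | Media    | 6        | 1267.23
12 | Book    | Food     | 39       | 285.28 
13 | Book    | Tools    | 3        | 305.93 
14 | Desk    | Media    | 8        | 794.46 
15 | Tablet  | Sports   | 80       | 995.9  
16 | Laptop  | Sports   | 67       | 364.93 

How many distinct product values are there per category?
SELECT category, COUNT(DISTINCT product)
FROM sales
GROUP BY category

Result:
  Clothing: 2 distinct
  Food: 2 distinct
  Media: 2 distinct
  Sports: 5 distinct
  Tools: 3 distinct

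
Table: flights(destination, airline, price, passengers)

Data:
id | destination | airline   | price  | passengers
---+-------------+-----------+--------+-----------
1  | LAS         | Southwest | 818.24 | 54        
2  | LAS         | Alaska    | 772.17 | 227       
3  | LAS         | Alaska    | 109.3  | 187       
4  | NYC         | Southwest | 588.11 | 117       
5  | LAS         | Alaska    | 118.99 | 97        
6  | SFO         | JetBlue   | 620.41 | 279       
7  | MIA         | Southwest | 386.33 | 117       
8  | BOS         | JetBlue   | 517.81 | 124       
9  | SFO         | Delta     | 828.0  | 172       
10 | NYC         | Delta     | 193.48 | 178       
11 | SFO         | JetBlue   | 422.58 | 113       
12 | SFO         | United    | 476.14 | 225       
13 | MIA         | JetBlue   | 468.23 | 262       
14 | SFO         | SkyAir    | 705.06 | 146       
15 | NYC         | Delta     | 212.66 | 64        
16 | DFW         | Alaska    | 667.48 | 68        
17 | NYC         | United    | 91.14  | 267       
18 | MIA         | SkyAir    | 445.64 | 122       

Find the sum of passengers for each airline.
SELECT airline, SUM(passengers) as result
FROM flights
GROUP BY airline

Result:
  Alaska: 579
  Delta: 414
  JetBlue: 778
  SkyAir: 268
  Southwest: 288
  United: 492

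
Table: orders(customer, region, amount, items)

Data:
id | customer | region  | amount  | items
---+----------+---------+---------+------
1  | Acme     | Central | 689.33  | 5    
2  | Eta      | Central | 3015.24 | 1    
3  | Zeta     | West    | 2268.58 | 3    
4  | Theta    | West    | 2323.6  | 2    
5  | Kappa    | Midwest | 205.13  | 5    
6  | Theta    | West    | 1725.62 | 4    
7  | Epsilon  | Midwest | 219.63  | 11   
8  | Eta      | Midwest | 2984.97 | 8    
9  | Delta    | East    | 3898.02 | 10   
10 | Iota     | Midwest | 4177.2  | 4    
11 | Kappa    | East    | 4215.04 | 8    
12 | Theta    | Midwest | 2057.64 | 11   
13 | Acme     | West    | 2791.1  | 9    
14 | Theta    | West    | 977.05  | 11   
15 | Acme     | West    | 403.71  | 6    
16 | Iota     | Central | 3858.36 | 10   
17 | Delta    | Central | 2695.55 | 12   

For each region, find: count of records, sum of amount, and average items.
SELECT region,
       COUNT(*) as cnt,
       SUM(amount) as total_amount,
       AVG(items) as avg_items
FROM orders
GROUP BY region

Result:
  Central: 4 records, 10258.48 total amount, 7.00 avg items
  East: 2 records, 8113.06 total amount, 9.00 avg items
  Midwest: 5 records, 9644.57 total amount, 7.80 avg items
  West: 6 records, 10489.66 total amount, 5.83 avg items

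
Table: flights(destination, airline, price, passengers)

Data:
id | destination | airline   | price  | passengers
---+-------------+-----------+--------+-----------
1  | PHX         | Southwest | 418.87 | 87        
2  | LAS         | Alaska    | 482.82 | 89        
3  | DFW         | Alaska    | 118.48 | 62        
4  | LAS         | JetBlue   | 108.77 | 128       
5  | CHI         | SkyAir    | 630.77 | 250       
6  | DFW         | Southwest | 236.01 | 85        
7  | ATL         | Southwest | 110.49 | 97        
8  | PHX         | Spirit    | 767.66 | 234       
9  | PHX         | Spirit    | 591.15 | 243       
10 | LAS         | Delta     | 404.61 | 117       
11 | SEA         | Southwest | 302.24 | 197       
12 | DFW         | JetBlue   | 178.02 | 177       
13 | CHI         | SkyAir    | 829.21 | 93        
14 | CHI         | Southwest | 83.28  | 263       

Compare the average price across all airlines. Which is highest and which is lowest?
SELECT airline, AVG(price)
FROM flights
GROUP BY airline
ORDER BY AVG(price)

All groups:
  JetBlue: 143.40
  Southwest: 230.18
  Alaska: 300.65
  Delta: 404.61
  Spirit: 679.41
  SkyAir: 729.99

Highest: SkyAir (729.99)
Lowest: JetBlue (143.40)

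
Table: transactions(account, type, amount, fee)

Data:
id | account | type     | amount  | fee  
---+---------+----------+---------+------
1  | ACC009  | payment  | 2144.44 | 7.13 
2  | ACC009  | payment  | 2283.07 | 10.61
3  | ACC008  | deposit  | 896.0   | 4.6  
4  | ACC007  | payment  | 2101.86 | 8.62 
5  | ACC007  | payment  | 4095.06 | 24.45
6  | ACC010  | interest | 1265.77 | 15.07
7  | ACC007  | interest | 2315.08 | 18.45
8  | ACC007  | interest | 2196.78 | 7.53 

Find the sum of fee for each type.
SELECT type, SUM(fee) as result
FROM transactions
GROUP BY type

Result:
  deposit: 4.60
  interest: 41.05
  payment: 50.81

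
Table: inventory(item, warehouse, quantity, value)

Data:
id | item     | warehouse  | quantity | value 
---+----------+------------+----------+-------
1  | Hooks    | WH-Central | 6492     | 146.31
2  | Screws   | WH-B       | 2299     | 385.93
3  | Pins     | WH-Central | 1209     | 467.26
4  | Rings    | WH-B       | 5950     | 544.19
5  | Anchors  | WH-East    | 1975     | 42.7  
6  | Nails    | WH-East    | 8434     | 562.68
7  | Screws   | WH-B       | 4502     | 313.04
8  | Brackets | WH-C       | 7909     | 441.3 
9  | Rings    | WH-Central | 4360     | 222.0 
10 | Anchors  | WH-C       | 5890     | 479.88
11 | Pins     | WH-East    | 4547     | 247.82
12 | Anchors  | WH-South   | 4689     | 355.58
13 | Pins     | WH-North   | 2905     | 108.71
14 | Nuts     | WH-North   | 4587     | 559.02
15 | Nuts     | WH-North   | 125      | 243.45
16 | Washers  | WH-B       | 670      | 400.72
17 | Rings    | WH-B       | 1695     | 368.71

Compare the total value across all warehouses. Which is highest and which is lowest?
SELECT warehouse, SUM(value)
FROM inventory
GROUP BY warehouse
ORDER BY SUM(value)

All groups:
  WH-South: 355.58
  WH-Central: 835.57
  WH-East: 853.20
  WH-North: 911.18
  WH-C: 921.18
  WH-B: 2012.59

Highest: WH-B (2012.59)
Lowest: WH-South (355.58)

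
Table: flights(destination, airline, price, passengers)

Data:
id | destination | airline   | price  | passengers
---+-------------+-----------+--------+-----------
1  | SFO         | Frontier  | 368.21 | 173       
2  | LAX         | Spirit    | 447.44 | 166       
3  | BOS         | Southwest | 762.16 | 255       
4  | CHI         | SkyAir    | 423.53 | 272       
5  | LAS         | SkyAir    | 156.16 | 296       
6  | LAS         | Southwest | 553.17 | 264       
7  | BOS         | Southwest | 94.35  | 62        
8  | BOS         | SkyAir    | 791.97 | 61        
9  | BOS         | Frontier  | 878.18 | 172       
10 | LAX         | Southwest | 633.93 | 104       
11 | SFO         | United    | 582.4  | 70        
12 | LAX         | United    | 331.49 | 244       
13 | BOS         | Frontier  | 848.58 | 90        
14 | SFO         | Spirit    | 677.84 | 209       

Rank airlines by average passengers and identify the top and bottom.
SELECT airline, AVG(passengers)
FROM flights
GROUP BY airline
ORDER BY AVG(passengers)

All groups:
  Frontier: 145.00
  United: 157.00
  Southwest: 171.25
  Spirit: 187.50
  SkyAir: 209.67

Highest: SkyAir (209.67)
Lowest: Frontier (145.00)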